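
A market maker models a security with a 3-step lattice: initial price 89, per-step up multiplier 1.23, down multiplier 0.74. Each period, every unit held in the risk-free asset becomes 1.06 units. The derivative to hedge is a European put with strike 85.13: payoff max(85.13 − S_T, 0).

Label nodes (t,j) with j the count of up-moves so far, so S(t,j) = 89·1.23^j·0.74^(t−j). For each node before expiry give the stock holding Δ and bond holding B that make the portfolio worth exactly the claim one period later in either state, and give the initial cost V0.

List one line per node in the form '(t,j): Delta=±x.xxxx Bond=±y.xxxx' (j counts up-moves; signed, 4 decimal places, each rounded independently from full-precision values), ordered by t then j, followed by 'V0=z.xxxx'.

Risk-neutral probability p* = (R−d)/(u−d) = (1.06−0.74)/(1.23−0.74) = 0.6531.
At expiry t=3: V(3,0)=49.0651, V(3,1)=25.1842, V(3,2)=0.0000, V(3,3)=0.0000
(2,0): S=48.7364. Δ = (V_up−V_dn)/(S_up−S_dn) = (25.1842−49.0651)/(59.9458−36.0649) = -1.0000. V = [p*·25.1842 + (1−p*)·49.0651]/1.06 = 31.5749. B = V − Δ·S = 80.3113.
(2,1): S=81.0078. Δ = (V_up−V_dn)/(S_up−S_dn) = (0.0000−25.1842)/(99.6396−59.9458) = -0.6345. V = [p*·0.0000 + (1−p*)·25.1842]/1.06 = 8.2428. B = V − Δ·S = 59.6392.
(2,2): S=134.6481. Δ = (V_up−V_dn)/(S_up−S_dn) = (0.0000−0.0000)/(165.6172−99.6396) = 0.0000. V = [p*·0.0000 + (1−p*)·0.0000]/1.06 = 0.0000. B = V − Δ·S = 0.0000.
(1,0): S=65.8600. Δ = (V_up−V_dn)/(S_up−S_dn) = (8.2428−31.5749)/(81.0078−48.7364) = -0.7230. V = [p*·8.2428 + (1−p*)·31.5749]/1.06 = 15.4129. B = V − Δ·S = 63.0294.
(1,1): S=109.4700. Δ = (V_up−V_dn)/(S_up−S_dn) = (0.0000−8.2428)/(134.6481−81.0078) = -0.1537. V = [p*·0.0000 + (1−p*)·8.2428]/1.06 = 2.6979. B = V − Δ·S = 19.5200.
(0,0): S=89.0000. Δ = (V_up−V_dn)/(S_up−S_dn) = (2.6979−15.4129)/(109.4700−65.8600) = -0.2916. V = [p*·2.6979 + (1−p*)·15.4129]/1.06 = 6.7068. B = V − Δ·S = 32.6557.
Root portfolio cost Δ·89+B reproduces V0=6.7068.

(0,0): Delta=-0.2916 Bond=32.6557
(1,0): Delta=-0.7230 Bond=63.0294
(1,1): Delta=-0.1537 Bond=19.5200
(2,0): Delta=-1.0000 Bond=80.3113
(2,1): Delta=-0.6345 Bond=59.6392
(2,2): Delta=0.0000 Bond=0.0000
V0=6.7068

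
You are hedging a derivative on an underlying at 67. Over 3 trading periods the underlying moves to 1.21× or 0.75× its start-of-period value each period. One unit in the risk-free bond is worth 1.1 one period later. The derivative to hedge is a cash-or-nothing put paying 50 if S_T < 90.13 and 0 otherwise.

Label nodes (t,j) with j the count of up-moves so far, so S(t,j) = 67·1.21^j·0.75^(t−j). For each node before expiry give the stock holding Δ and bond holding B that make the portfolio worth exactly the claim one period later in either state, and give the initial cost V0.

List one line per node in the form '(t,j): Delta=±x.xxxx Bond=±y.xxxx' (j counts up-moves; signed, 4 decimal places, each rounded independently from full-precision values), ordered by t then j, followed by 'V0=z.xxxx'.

(0,0): Delta=-0.7762 Bond=73.0239
(1,0): Delta=0.0000 Bond=41.3223
(1,1): Delta=-0.9274 Bond=92.5846
(2,0): Delta=0.0000 Bond=45.4545
(2,1): Delta=0.0000 Bond=45.4545
(2,2): Delta=-1.1081 Bond=119.5652
V0=21.0186

The replicating-portfolio and risk-neutral prices coincide; use p* = (1.1−0.75)/(1.21−0.75) = 0.7609 for the latter.
At expiry t=3: V(3,0)=50.0000, V(3,1)=50.0000, V(3,2)=50.0000, V(3,3)=0.0000
  t=2,j=0: stock 37.6875 → up 45.6019 (V=50.0000), down 28.2656 (V=50.0000). Price 45.4545; hedge Δ=0.0000, bond B=45.4545.
  t=2,j=1: stock 60.8025 → up 73.5710 (V=50.0000), down 45.6019 (V=50.0000). Price 45.4545; hedge Δ=0.0000, bond B=45.4545.
  t=2,j=2: stock 98.0947 → up 118.6946 (V=0.0000), down 73.5710 (V=50.0000). Price 10.8696; hedge Δ=-1.1081, bond B=119.5652.
  t=1,j=0: stock 50.2500 → up 60.8025 (V=45.4545), down 37.6875 (V=45.4545). Price 41.3223; hedge Δ=0.0000, bond B=41.3223.
  t=1,j=1: stock 81.0700 → up 98.0947 (V=10.8696), down 60.8025 (V=45.4545). Price 17.3999; hedge Δ=-0.9274, bond B=92.5846.
  t=0,j=0: stock 67.0000 → up 81.0700 (V=17.3999), down 50.2500 (V=41.3223). Price 21.0186; hedge Δ=-0.7762, bond B=73.0239.
Root portfolio cost Δ·67+B reproduces V0=21.0186.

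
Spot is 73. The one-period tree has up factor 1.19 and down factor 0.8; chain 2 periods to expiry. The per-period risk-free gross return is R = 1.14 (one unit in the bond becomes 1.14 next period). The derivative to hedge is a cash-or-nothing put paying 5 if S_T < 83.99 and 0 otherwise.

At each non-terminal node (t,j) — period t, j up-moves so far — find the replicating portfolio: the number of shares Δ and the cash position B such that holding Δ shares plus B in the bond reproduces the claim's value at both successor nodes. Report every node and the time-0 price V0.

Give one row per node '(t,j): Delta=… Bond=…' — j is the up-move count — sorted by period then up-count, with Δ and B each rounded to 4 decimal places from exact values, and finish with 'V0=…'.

No-arbitrage ⇒ martingale measure with p* = (R−d)/(u−d) = 0.8718.
Terminal values V(2,·): V(2,0)=5.0000, V(2,1)=5.0000, V(2,2)=0.0000
  t=1,j=0: stock 58.4000 → up 69.4960 (V=5.0000), down 46.7200 (V=5.0000). Price 4.3860; hedge Δ=0.0000, bond B=4.3860.
  t=1,j=1: stock 86.8700 → up 103.3753 (V=0.0000), down 69.4960 (V=5.0000). Price 0.5623; hedge Δ=-0.1476, bond B=13.3828.
  t=0,j=0: stock 73.0000 → up 86.8700 (V=0.5623), down 58.4000 (V=4.3860). Price 0.9233; hedge Δ=-0.1343, bond B=10.7275.
Self-financing check: at every node Δ·S+B equals the discounted successor values.

(0,0): Delta=-0.1343 Bond=10.7275
(1,0): Delta=0.0000 Bond=4.3860
(1,1): Delta=-0.1476 Bond=13.3828
V0=0.9233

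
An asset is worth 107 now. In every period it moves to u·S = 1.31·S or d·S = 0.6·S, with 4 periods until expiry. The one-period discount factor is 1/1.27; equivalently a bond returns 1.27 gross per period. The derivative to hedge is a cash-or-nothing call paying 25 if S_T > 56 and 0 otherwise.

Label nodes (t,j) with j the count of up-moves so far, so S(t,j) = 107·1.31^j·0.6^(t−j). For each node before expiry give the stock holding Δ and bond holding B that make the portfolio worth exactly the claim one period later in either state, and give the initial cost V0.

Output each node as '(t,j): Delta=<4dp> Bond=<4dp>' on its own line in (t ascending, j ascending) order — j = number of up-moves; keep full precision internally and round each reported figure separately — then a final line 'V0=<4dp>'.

(0,0): Delta=0.0014 Bond=9.4490
(1,0): Delta=0.0362 Bond=9.7716
(1,1): Delta=0.0005 Bond=12.1333
(2,0): Delta=0.6792 Bond=-12.3607
(2,1): Delta=0.0186 Bond=13.8888
(2,2): Delta=0.0000 Bond=15.5000
(3,0): Delta=0.0000 Bond=0.0000
(3,1): Delta=0.6978 Bond=-16.6352
(3,2): Delta=0.0000 Bond=19.6850
(3,3): Delta=0.0000 Bond=19.6850
V0=9.6035

No-arbitrage ⇒ martingale measure with p* = (R−d)/(u−d) = 0.9437.
Terminal payoffs: V(4,0)=0.0000, V(4,1)=0.0000, V(4,2)=25.0000, V(4,3)=25.0000, V(4,4)=25.0000
Node (3,0) S=23.1120: V=(p*·0.0000+(1−p*)·0.0000)/1.27=0.0000; Δ=(0.0000−0.0000)/(30.2767−13.8672)=0.0000; B=V−Δ·S=0.0000
Node (3,1) S=50.4612: V=(p*·25.0000+(1−p*)·0.0000)/1.27=18.5760; Δ=(25.0000−0.0000)/(66.1042−30.2767)=0.6978; B=V−Δ·S=-16.6352
Node (3,2) S=110.1736: V=(p*·25.0000+(1−p*)·25.0000)/1.27=19.6850; Δ=(25.0000−25.0000)/(144.3274−66.1042)=0.0000; B=V−Δ·S=19.6850
Node (3,3) S=240.5457: V=(p*·25.0000+(1−p*)·25.0000)/1.27=19.6850; Δ=(25.0000−25.0000)/(315.1149−144.3274)=0.0000; B=V−Δ·S=19.6850
Node (2,0) S=38.5200: V=(p*·18.5760+(1−p*)·0.0000)/1.27=13.8027; Δ=(18.5760−0.0000)/(50.4612−23.1120)=0.6792; B=V−Δ·S=-12.3607
Node (2,1) S=84.1020: V=(p*·19.6850+(1−p*)·18.5760)/1.27=15.4508; Δ=(19.6850−18.5760)/(110.1736−50.4612)=0.0186; B=V−Δ·S=13.8888
Node (2,2) S=183.6227: V=(p*·19.6850+(1−p*)·19.6850)/1.27=15.5000; Δ=(19.6850−19.6850)/(240.5457−110.1736)=0.0000; B=V−Δ·S=15.5000
Node (1,0) S=64.2000: V=(p*·15.4508+(1−p*)·13.8027)/1.27=12.0929; Δ=(15.4508−13.8027)/(84.1020−38.5200)=0.0362; B=V−Δ·S=9.7716
Node (1,1) S=140.1700: V=(p*·15.5000+(1−p*)·15.4508)/1.27=12.2026; Δ=(15.5000−15.4508)/(183.6227−84.1020)=0.0005; B=V−Δ·S=12.1333
Node (0,0) S=107.0000: V=(p*·12.2026+(1−p*)·12.0929)/1.27=9.6035; Δ=(12.2026−12.0929)/(140.1700−64.2000)=0.0014; B=V−Δ·S=9.4490
Each (Δ,B) replicates both successor values, so the strategy is self-financing and V0 is arbitrage-free.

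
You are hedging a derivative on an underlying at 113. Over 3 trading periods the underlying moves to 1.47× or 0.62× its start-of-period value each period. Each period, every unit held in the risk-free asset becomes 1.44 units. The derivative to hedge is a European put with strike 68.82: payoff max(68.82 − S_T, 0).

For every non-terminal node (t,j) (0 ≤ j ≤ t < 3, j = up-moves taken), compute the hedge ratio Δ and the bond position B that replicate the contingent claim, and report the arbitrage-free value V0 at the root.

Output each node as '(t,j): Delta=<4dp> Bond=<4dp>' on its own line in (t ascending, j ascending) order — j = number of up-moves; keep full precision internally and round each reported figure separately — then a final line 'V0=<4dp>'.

(0,0): Delta=-0.0019 Bond=0.2246
(1,0): Delta=-0.0711 Bond=5.1680
(1,1): Delta=-0.0009 Bond=0.1462
(2,0): Delta=-1.0000 Bond=47.7917
(2,1): Delta=-0.0567 Bond=5.9656
(2,2): Delta=0.0000 Bond=0.0000
V0=0.0066

Risk-neutral probability p* = (R−d)/(u−d) = (1.44−0.62)/(1.47−0.62) = 0.9647.
Terminal payoffs: V(3,0)=41.8889, V(3,1)=4.9673, V(3,2)=0.0000, V(3,3)=0.0000
(2,0): S=43.4372. Δ = (V_up−V_dn)/(S_up−S_dn) = (4.9673−41.8889)/(63.8527−26.9311) = -1.0000. V = [p*·4.9673 + (1−p*)·41.8889]/1.44 = 4.3545. B = V − Δ·S = 47.7917.
(2,1): S=102.9882. Δ = (V_up−V_dn)/(S_up−S_dn) = (0.0000−4.9673)/(151.3927−63.8527) = -0.0567. V = [p*·0.0000 + (1−p*)·4.9673]/1.44 = 0.1217. B = V − Δ·S = 5.9656.
(2,2): S=244.1817. Δ = (V_up−V_dn)/(S_up−S_dn) = (0.0000−0.0000)/(358.9471−151.3927) = 0.0000. V = [p*·0.0000 + (1−p*)·0.0000]/1.44 = 0.0000. B = V − Δ·S = 0.0000.
(1,0): S=70.0600. Δ = (V_up−V_dn)/(S_up−S_dn) = (0.1217−4.3545)/(102.9882−43.4372) = -0.0711. V = [p*·0.1217 + (1−p*)·4.3545]/1.44 = 0.1883. B = V − Δ·S = 5.1680.
(1,1): S=166.1100. Δ = (V_up−V_dn)/(S_up−S_dn) = (0.0000−0.1217)/(244.1817−102.9882) = -0.0009. V = [p*·0.0000 + (1−p*)·0.1217]/1.44 = 0.0030. B = V − Δ·S = 0.1462.
(0,0): S=113.0000. Δ = (V_up−V_dn)/(S_up−S_dn) = (0.0030−0.1883)/(166.1100−70.0600) = -0.0019. V = [p*·0.0030 + (1−p*)·0.1883]/1.44 = 0.0066. B = V − Δ·S = 0.2246.
Root portfolio cost Δ·113+B reproduces V0=0.0066.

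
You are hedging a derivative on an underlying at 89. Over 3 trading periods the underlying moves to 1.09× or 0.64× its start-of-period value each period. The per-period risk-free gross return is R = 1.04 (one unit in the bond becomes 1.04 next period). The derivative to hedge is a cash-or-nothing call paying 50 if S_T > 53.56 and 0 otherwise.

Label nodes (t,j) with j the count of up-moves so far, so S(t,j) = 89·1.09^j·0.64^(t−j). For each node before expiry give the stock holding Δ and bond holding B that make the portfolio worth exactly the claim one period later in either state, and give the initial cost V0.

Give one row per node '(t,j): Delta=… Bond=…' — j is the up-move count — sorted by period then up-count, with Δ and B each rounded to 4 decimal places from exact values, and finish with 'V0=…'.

(0,0): Delta=0.2280 Bond=22.6334
(1,0): Delta=1.6673 Bond=-58.4411
(1,1): Delta=0.1224 Bond=33.7863
(2,0): Delta=0.0000 Bond=0.0000
(2,1): Delta=1.7896 Bond=-68.3761
(2,2): Delta=0.0000 Bond=48.0769
V0=42.9255

The replicating-portfolio and risk-neutral prices coincide; use p* = (1.04−0.64)/(1.09−0.64) = 0.8889 for the latter.
Terminal payoffs: V(3,0)=0.0000, V(3,1)=0.0000, V(3,2)=50.0000, V(3,3)=50.0000
  t=2,j=0: stock 36.4544 → up 39.7353 (V=0.0000), down 23.3308 (V=0.0000). Price 0.0000; hedge Δ=0.0000, bond B=0.0000.
  t=2,j=1: stock 62.0864 → up 67.6742 (V=50.0000), down 39.7353 (V=0.0000). Price 42.7350; hedge Δ=1.7896, bond B=-68.3761.
  t=2,j=2: stock 105.7409 → up 115.2576 (V=50.0000), down 67.6742 (V=50.0000). Price 48.0769; hedge Δ=0.0000, bond B=48.0769.
  t=1,j=0: stock 56.9600 → up 62.0864 (V=42.7350), down 36.4544 (V=0.0000). Price 36.5257; hedge Δ=1.6673, bond B=-58.4411.
  t=1,j=1: stock 97.0100 → up 105.7409 (V=48.0769), down 62.0864 (V=42.7350). Price 45.6571; hedge Δ=0.1224, bond B=33.7863.
  t=0,j=0: stock 89.0000 → up 97.0100 (V=45.6571), down 56.9600 (V=36.5257). Price 42.9255; hedge Δ=0.2280, bond B=22.6334.
Each (Δ,B) replicates both successor values, so the strategy is self-financing and V0 is arbitrage-free.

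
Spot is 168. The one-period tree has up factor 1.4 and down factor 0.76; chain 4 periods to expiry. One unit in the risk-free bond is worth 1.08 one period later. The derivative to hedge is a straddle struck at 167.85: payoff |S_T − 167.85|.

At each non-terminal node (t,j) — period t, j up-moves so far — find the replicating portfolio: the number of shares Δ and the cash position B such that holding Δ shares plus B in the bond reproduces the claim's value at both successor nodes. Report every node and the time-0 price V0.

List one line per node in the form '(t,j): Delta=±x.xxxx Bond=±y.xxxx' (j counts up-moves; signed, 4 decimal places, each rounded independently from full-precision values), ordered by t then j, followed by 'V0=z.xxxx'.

No-arbitrage ⇒ martingale measure with p* = (R−d)/(u−d) = 0.5000.
Terminal values V(4,·): V(4,0)=111.8015, V(4,1)=64.6028, V(4,2)=22.3421, V(4,3)=182.5039, V(4,4)=477.5388
Node (3,0) S=73.7480: V=(p*·64.6028+(1−p*)·111.8015)/1.08=81.6687; Δ=(64.6028−111.8015)/(103.2472−56.0485)=-1.0000; B=V−Δ·S=155.4167
Node (3,1) S=135.8515: V=(p*·22.3421+(1−p*)·64.6028)/1.08=40.2523; Δ=(22.3421−64.6028)/(190.1921−103.2472)=-0.4861; B=V−Δ·S=106.2847
Node (3,2) S=250.2528: V=(p*·182.5039+(1−p*)·22.3421)/1.08=94.8361; Δ=(182.5039−22.3421)/(350.3539−190.1921)=1.0000; B=V−Δ·S=-155.4167
Node (3,3) S=460.9920: V=(p*·477.5388+(1−p*)·182.5039)/1.08=305.5753; Δ=(477.5388−182.5039)/(645.3888−350.3539)=1.0000; B=V−Δ·S=-155.4167
Node (2,0) S=97.0368: V=(p*·40.2523+(1−p*)·81.6687)/1.08=56.4449; Δ=(40.2523−81.6687)/(135.8515−73.7480)=-0.6669; B=V−Δ·S=121.1580
Node (2,1) S=178.7520: V=(p*·94.8361+(1−p*)·40.2523)/1.08=62.5409; Δ=(94.8361−40.2523)/(250.2528−135.8515)=0.4771; B=V−Δ·S=-22.7463
Node (2,2) S=329.2800: V=(p*·305.5753+(1−p*)·94.8361)/1.08=185.3757; Δ=(305.5753−94.8361)/(460.9920−250.2528)=1.0000; B=V−Δ·S=-143.9043
Node (1,0) S=127.6800: V=(p*·62.5409+(1−p*)·56.4449)/1.08=55.0860; Δ=(62.5409−56.4449)/(178.7520−97.0368)=0.0746; B=V−Δ·S=45.5610
Node (1,1) S=235.2000: V=(p*·185.3757+(1−p*)·62.5409)/1.08=114.7762; Δ=(185.3757−62.5409)/(329.2800−178.7520)=0.8160; B=V−Δ·S=-77.1531
Node (0,0) S=168.0000: V=(p*·114.7762+(1−p*)·55.0860)/1.08=78.6399; Δ=(114.7762−55.0860)/(235.2000−127.6800)=0.5552; B=V−Δ·S=-14.6260
Check: Δ(0,0)·S0 + B(0,0) = 78.6399 = V0.

(0,0): Delta=0.5552 Bond=-14.6260
(1,0): Delta=0.0746 Bond=45.5610
(1,1): Delta=0.8160 Bond=-77.1531
(2,0): Delta=-0.6669 Bond=121.1580
(2,1): Delta=0.4771 Bond=-22.7463
(2,2): Delta=1.0000 Bond=-143.9043
(3,0): Delta=-1.0000 Bond=155.4167
(3,1): Delta=-0.4861 Bond=106.2847
(3,2): Delta=1.0000 Bond=-155.4167
(3,3): Delta=1.0000 Bond=-155.4167
V0=78.6399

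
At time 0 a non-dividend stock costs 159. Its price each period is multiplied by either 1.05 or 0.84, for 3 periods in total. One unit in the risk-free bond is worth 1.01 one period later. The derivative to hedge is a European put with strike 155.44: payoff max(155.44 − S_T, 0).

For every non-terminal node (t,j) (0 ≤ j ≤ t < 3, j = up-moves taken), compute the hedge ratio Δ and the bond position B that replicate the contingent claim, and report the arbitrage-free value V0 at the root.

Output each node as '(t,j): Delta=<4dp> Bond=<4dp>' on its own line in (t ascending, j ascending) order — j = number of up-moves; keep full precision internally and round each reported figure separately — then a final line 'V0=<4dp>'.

Since d<R<u, set p* = (R−d)/(u−d) = 0.8095; price each node as the discounted p*-expectation of its children.
Terminal payoffs: V(3,0)=61.2001, V(3,1)=37.6401, V(3,2)=8.1901, V(3,3)=0.0000
Node (2,0) S=112.1904: V=(p*·37.6401+(1−p*)·61.2001)/1.01=41.7106; Δ=(37.6401−61.2001)/(117.7999−94.2399)=-1.0000; B=V−Δ·S=153.9010
Node (2,1) S=140.2380: V=(p*·8.1901+(1−p*)·37.6401)/1.01=13.6630; Δ=(8.1901−37.6401)/(147.2499−117.7999)=-1.0000; B=V−Δ·S=153.9010
Node (2,2) S=175.2975: V=(p*·0.0000+(1−p*)·8.1901)/1.01=1.5446; Δ=(0.0000−8.1901)/(184.0624−147.2499)=-0.2225; B=V−Δ·S=40.5450
Node (1,0) S=133.5600: V=(p*·13.6630+(1−p*)·41.7106)/1.01=18.8172; Δ=(13.6630−41.7106)/(140.2380−112.1904)=-1.0000; B=V−Δ·S=152.3772
Node (1,1) S=166.9500: V=(p*·1.5446+(1−p*)·13.6630)/1.01=3.8147; Δ=(1.5446−13.6630)/(175.2975−140.2380)=-0.3457; B=V−Δ·S=61.5214
Node (0,0) S=159.0000: V=(p*·3.8147+(1−p*)·18.8172)/1.01=6.6063; Δ=(3.8147−18.8172)/(166.9500−133.5600)=-0.4493; B=V−Δ·S=78.0468
Root portfolio cost Δ·159+B reproduces V0=6.6063.

(0,0): Delta=-0.4493 Bond=78.0468
(1,0): Delta=-1.0000 Bond=152.3772
(1,1): Delta=-0.3457 Bond=61.5214
(2,0): Delta=-1.0000 Bond=153.9010
(2,1): Delta=-1.0000 Bond=153.9010
(2,2): Delta=-0.2225 Bond=40.5450
V0=6.6063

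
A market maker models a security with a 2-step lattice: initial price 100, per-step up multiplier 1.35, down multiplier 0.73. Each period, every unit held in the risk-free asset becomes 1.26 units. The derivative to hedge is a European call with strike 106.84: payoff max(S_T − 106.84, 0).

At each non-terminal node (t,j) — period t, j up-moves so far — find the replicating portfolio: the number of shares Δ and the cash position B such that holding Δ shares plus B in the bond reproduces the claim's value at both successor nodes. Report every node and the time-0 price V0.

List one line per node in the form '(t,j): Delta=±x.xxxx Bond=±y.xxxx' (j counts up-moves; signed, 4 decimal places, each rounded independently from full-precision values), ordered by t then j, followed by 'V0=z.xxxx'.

No-arbitrage ⇒ martingale measure with p* = (R−d)/(u−d) = 0.8548.
Payoff layer (t=2): V(2,0)=0.0000, V(2,1)=0.0000, V(2,2)=75.4100
  t=1,j=0: stock 73.0000 → up 98.5500 (V=0.0000), down 53.2900 (V=0.0000). Price 0.0000; hedge Δ=0.0000, bond B=0.0000.
  t=1,j=1: stock 135.0000 → up 182.2500 (V=75.4100), down 98.5500 (V=0.0000). Price 51.1614; hedge Δ=0.9010, bond B=-70.4676.
  t=0,j=0: stock 100.0000 → up 135.0000 (V=51.1614), down 73.0000 (V=0.0000). Price 34.7101; hedge Δ=0.8252, bond B=-47.8083.
Self-financing check: at every node Δ·S+B equals the discounted successor values.

(0,0): Delta=0.8252 Bond=-47.8083
(1,0): Delta=0.0000 Bond=0.0000
(1,1): Delta=0.9010 Bond=-70.4676
V0=34.7101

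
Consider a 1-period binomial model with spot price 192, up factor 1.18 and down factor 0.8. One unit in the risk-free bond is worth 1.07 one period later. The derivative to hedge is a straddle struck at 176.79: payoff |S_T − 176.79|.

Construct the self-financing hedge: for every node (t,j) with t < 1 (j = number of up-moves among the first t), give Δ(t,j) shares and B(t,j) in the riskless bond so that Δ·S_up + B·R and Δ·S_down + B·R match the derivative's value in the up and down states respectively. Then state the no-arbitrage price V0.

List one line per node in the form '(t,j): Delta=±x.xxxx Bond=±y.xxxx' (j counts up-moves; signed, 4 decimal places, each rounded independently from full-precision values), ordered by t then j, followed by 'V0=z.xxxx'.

Under the risk-neutral measure, an up-move has probability p* = (R−d)/(u−d) = 0.7105 and values discount at R = 1.07.
Terminal payoffs: V(1,0)=23.1900, V(1,1)=49.7700
  t=0,j=0: stock 192.0000 → up 226.5600 (V=49.7700), down 153.6000 (V=23.1900). Price 39.3232; hedge Δ=0.3643, bond B=-30.6242.
The time-0 hedge costs 39.3232, which is the no-arbitrage price.

(0,0): Delta=0.3643 Bond=-30.6242
V0=39.3232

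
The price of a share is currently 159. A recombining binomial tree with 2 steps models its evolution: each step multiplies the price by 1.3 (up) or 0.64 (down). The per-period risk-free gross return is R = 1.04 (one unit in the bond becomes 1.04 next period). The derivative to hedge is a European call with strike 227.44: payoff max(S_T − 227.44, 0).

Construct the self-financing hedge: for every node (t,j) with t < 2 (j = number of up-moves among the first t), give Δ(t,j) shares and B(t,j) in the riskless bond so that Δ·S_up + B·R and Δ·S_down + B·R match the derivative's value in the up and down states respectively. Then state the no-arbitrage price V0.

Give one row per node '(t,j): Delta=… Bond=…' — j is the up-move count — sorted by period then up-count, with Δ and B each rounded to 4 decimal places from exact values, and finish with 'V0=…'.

Under the risk-neutral measure, an up-move has probability p* = (R−d)/(u−d) = 0.6061 and values discount at R = 1.04.
At expiry t=2: V(2,0)=0.0000, V(2,1)=0.0000, V(2,2)=41.2700
(1,0): S=101.7600. Δ = (V_up−V_dn)/(S_up−S_dn) = (0.0000−0.0000)/(132.2880−65.1264) = 0.0000. V = [p*·0.0000 + (1−p*)·0.0000]/1.04 = 0.0000. B = V − Δ·S = 0.0000.
(1,1): S=206.7000. Δ = (V_up−V_dn)/(S_up−S_dn) = (41.2700−0.0000)/(268.7100−132.2880) = 0.3025. V = [p*·41.2700 + (1−p*)·0.0000]/1.04 = 24.0501. B = V − Δ·S = -38.4802.
(0,0): S=159.0000. Δ = (V_up−V_dn)/(S_up−S_dn) = (24.0501−0.0000)/(206.7000−101.7600) = 0.2292. V = [p*·24.0501 + (1−p*)·0.0000]/1.04 = 14.0152. B = V − Δ·S = -22.4244.
Self-financing check: at every node Δ·S+B equals the discounted successor values.

(0,0): Delta=0.2292 Bond=-22.4244
(1,0): Delta=0.0000 Bond=0.0000
(1,1): Delta=0.3025 Bond=-38.4802
V0=14.0152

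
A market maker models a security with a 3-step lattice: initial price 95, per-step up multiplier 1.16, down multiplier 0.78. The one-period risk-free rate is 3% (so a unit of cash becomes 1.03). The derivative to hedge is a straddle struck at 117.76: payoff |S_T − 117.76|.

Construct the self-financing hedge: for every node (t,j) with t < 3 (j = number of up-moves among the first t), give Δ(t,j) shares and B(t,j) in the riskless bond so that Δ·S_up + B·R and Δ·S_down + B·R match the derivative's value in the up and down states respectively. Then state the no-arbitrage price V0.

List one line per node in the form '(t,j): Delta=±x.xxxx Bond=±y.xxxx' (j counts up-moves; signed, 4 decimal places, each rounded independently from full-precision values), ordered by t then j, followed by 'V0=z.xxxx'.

(0,0): Delta=-0.3100 Bond=58.1308
(1,0): Delta=-1.0000 Bond=111.0001
(1,1): Delta=-0.0688 Bond=33.2895
(2,0): Delta=-1.0000 Bond=114.3301
(2,1): Delta=-1.0000 Bond=114.3301
(2,2): Delta=0.2568 Bond=-7.3336
V0=28.6762

Since d<R<u, set p* = (R−d)/(u−d) = 0.6579; price each node as the discounted p*-expectation of its children.
Terminal payoffs: V(3,0)=72.6776, V(3,1)=50.7143, V(3,2)=18.0510, V(3,3)=30.5251
(2,0): S=57.7980. Δ = (V_up−V_dn)/(S_up−S_dn) = (50.7143−72.6776)/(67.0457−45.0824) = -1.0000. V = [p*·50.7143 + (1−p*)·72.6776]/1.03 = 56.5321. B = V − Δ·S = 114.3301.
(2,1): S=85.9560. Δ = (V_up−V_dn)/(S_up−S_dn) = (18.0510−50.7143)/(99.7090−67.0457) = -1.0000. V = [p*·18.0510 + (1−p*)·50.7143]/1.03 = 28.3741. B = V − Δ·S = 114.3301.
(2,2): S=127.8320. Δ = (V_up−V_dn)/(S_up−S_dn) = (30.5251−18.0510)/(148.2851−99.7090) = 0.2568. V = [p*·30.5251 + (1−p*)·18.0510]/1.03 = 25.4929. B = V − Δ·S = -7.3336.
(1,0): S=74.1000. Δ = (V_up−V_dn)/(S_up−S_dn) = (28.3741−56.5321)/(85.9560−57.7980) = -1.0000. V = [p*·28.3741 + (1−p*)·56.5321]/1.03 = 36.9001. B = V − Δ·S = 111.0001.
(1,1): S=110.2000. Δ = (V_up−V_dn)/(S_up−S_dn) = (25.4929−28.3741)/(127.8320−85.9560) = -0.0688. V = [p*·25.4929 + (1−p*)·28.3741]/1.03 = 25.7073. B = V − Δ·S = 33.2895.
(0,0): S=95.0000. Δ = (V_up−V_dn)/(S_up−S_dn) = (25.7073−36.9001)/(110.2000−74.1000) = -0.3100. V = [p*·25.7073 + (1−p*)·36.9001]/1.03 = 28.6762. B = V − Δ·S = 58.1308.
Self-financing check: at every node Δ·S+B equals the discounted successor values.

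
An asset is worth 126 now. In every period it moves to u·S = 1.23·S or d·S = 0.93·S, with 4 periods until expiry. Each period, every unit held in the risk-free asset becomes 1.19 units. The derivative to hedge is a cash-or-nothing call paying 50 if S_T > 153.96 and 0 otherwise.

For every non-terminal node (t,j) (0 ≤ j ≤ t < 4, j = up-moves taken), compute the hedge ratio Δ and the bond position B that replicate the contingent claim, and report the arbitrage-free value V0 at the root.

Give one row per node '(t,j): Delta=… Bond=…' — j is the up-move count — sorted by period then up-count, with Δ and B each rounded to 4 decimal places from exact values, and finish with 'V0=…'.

(0,0): Delta=0.0363 Bond=20.1492
(1,0): Delta=0.2321 Bond=1.0286
(1,1): Delta=0.0135 Bond=27.5081
(2,0): Delta=1.1138 Bond=-94.8615
(2,1): Delta=0.1296 Bond=16.0064
(2,2): Delta=0.0000 Bond=35.3082
(3,0): Delta=0.0000 Bond=0.0000
(3,1): Delta=1.2434 Bond=-130.2521
(3,2): Delta=0.0000 Bond=42.0168
(3,3): Delta=0.0000 Bond=42.0168
V0=24.7207

Since d<R<u, set p* = (R−d)/(u−d) = 0.8667; price each node as the discounted p*-expectation of its children.
Terminal values V(4,·): V(4,0)=0.0000, V(4,1)=0.0000, V(4,2)=50.0000, V(4,3)=50.0000, V(4,4)=50.0000
  t=3,j=0: stock 101.3490 → up 124.6592 (V=0.0000), down 94.2546 (V=0.0000). Price 0.0000; hedge Δ=0.0000, bond B=0.0000.
  t=3,j=1: stock 134.0422 → up 164.8719 (V=50.0000), down 124.6592 (V=0.0000). Price 36.4146; hedge Δ=1.2434, bond B=-130.2521.
  t=3,j=2: stock 177.2816 → up 218.0564 (V=50.0000), down 164.8719 (V=50.0000). Price 42.0168; hedge Δ=0.0000, bond B=42.0168.
  t=3,j=3: stock 234.4692 → up 288.3972 (V=50.0000), down 218.0564 (V=50.0000). Price 42.0168; hedge Δ=0.0000, bond B=42.0168.
  t=2,j=0: stock 108.9774 → up 134.0422 (V=36.4146), down 101.3490 (V=0.0000). Price 26.5204; hedge Δ=1.1138, bond B=-94.8615.
  t=2,j=1: stock 144.1314 → up 177.2816 (V=42.0168), down 134.0422 (V=36.4146). Price 34.6805; hedge Δ=0.1296, bond B=16.0064.
  t=2,j=2: stock 190.6254 → up 234.4692 (V=42.0168), down 177.2816 (V=42.0168). Price 35.3082; hedge Δ=0.0000, bond B=35.3082.
  t=1,j=0: stock 117.1800 → up 144.1314 (V=34.6805), down 108.9774 (V=26.5204). Price 28.2290; hedge Δ=0.2321, bond B=1.0286.
  t=1,j=1: stock 154.9800 → up 190.6254 (V=35.3082), down 144.1314 (V=34.6805). Price 29.6005; hedge Δ=0.0135, bond B=27.5081.
  t=0,j=0: stock 126.0000 → up 154.9800 (V=29.6005), down 117.1800 (V=28.2290). Price 24.7207; hedge Δ=0.0363, bond B=20.1492.
Check: Δ(0,0)·S0 + B(0,0) = 24.7207 = V0.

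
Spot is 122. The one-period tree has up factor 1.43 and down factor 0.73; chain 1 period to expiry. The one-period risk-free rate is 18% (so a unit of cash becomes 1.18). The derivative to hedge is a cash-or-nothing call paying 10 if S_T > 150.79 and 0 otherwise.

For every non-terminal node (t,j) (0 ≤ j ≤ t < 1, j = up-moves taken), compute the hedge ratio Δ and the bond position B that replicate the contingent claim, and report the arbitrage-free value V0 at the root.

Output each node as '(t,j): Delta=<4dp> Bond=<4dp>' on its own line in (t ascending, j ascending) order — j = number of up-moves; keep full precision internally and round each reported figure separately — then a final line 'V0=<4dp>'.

(0,0): Delta=0.1171 Bond=-8.8378
V0=5.4479

No-arbitrage ⇒ martingale measure with p* = (R−d)/(u−d) = 0.6429.
Terminal payoffs: V(1,0)=0.0000, V(1,1)=10.0000
Node (0,0) S=122.0000: V=(p*·10.0000+(1−p*)·0.0000)/1.18=5.4479; Δ=(10.0000−0.0000)/(174.4600−89.0600)=0.1171; B=V−Δ·S=-8.8378
The time-0 hedge costs 5.4479, which is the no-arbitrage price.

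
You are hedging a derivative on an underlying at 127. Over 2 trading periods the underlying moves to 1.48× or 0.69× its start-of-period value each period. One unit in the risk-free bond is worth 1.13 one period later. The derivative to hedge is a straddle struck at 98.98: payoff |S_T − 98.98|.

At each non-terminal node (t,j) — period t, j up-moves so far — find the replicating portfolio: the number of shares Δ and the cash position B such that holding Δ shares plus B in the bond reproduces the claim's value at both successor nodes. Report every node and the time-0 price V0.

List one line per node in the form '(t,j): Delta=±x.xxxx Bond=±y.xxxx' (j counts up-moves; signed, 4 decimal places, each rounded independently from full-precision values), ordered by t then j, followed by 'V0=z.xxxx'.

Under the risk-neutral measure, an up-move has probability p* = (R−d)/(u−d) = 0.5570 and values discount at R = 1.13.
Terminal payoffs: V(2,0)=38.5153, V(2,1)=30.7124, V(2,2)=179.2008
Node (1,0) S=87.6300: V=(p*·30.7124+(1−p*)·38.5153)/1.13=30.2384; Δ=(30.7124−38.5153)/(129.6924−60.4647)=-0.1127; B=V−Δ·S=40.1155
Node (1,1) S=187.9600: V=(p*·179.2008+(1−p*)·30.7124)/1.13=100.3671; Δ=(179.2008−30.7124)/(278.1808−129.6924)=1.0000; B=V−Δ·S=-87.5929
Node (0,0) S=127.0000: V=(p*·100.3671+(1−p*)·30.2384)/1.13=61.3251; Δ=(100.3671−30.2384)/(187.9600−87.6300)=0.6990; B=V−Δ·S=-27.4454
Check: Δ(0,0)·S0 + B(0,0) = 61.3251 = V0.

(0,0): Delta=0.6990 Bond=-27.4454
(1,0): Delta=-0.1127 Bond=40.1155
(1,1): Delta=1.0000 Bond=-87.5929
V0=61.3251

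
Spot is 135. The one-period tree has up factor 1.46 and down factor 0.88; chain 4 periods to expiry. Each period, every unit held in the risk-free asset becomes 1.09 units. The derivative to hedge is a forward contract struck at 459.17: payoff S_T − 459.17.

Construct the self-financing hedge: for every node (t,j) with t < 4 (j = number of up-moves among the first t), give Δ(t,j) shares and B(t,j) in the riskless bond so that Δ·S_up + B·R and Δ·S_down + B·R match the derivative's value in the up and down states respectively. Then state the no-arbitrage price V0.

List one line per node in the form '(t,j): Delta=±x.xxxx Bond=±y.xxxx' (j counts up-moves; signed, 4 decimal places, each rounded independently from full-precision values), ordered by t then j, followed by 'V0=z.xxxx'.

(0,0): Delta=1.0000 Bond=-325.2876
(1,0): Delta=1.0000 Bond=-354.5635
(1,1): Delta=1.0000 Bond=-354.5635
(2,0): Delta=1.0000 Bond=-386.4742
(2,1): Delta=1.0000 Bond=-386.4742
(2,2): Delta=1.0000 Bond=-386.4742
(3,0): Delta=1.0000 Bond=-421.2569
(3,1): Delta=1.0000 Bond=-421.2569
(3,2): Delta=1.0000 Bond=-421.2569
(3,3): Delta=1.0000 Bond=-421.2569
V0=-190.2876

The replicating-portfolio and risk-neutral prices coincide; use p* = (1.09−0.88)/(1.46−0.88) = 0.3621 for the latter.
Payoff layer (t=4): V(4,0)=-378.2111, V(4,1)=-324.8519, V(4,2)=-236.3240, V(4,3)=-89.4482, V(4,4)=154.2320
(3,0): S=91.9987. Δ = (V_up−V_dn)/(S_up−S_dn) = (-324.8519−-378.2111)/(134.3181−80.9589) = 1.0000. V = [p*·-324.8519 + (1−p*)·-378.2111]/1.09 = -329.2582. B = V − Δ·S = -421.2569.
(3,1): S=152.6342. Δ = (V_up−V_dn)/(S_up−S_dn) = (-236.3240−-324.8519)/(222.8460−134.3181) = 1.0000. V = [p*·-236.3240 + (1−p*)·-324.8519]/1.09 = -268.6226. B = V − Δ·S = -421.2569.
(3,2): S=253.2341. Δ = (V_up−V_dn)/(S_up−S_dn) = (-89.4482−-236.3240)/(369.7218−222.8460) = 1.0000. V = [p*·-89.4482 + (1−p*)·-236.3240]/1.09 = -168.0228. B = V − Δ·S = -421.2569.
(3,3): S=420.1384. Δ = (V_up−V_dn)/(S_up−S_dn) = (154.2320−-89.4482)/(613.4020−369.7218) = 1.0000. V = [p*·154.2320 + (1−p*)·-89.4482]/1.09 = -1.1185. B = V − Δ·S = -421.2569.
(2,0): S=104.5440. Δ = (V_up−V_dn)/(S_up−S_dn) = (-268.6226−-329.2582)/(152.6342−91.9987) = 1.0000. V = [p*·-268.6226 + (1−p*)·-329.2582]/1.09 = -281.9302. B = V − Δ·S = -386.4742.
(2,1): S=173.4480. Δ = (V_up−V_dn)/(S_up−S_dn) = (-168.0228−-268.6226)/(253.2341−152.6342) = 1.0000. V = [p*·-168.0228 + (1−p*)·-268.6226]/1.09 = -213.0262. B = V − Δ·S = -386.4742.
(2,2): S=287.7660. Δ = (V_up−V_dn)/(S_up−S_dn) = (-1.1185−-168.0228)/(420.1384−253.2341) = 1.0000. V = [p*·-1.1185 + (1−p*)·-168.0228]/1.09 = -98.7082. B = V − Δ·S = -386.4742.
(1,0): S=118.8000. Δ = (V_up−V_dn)/(S_up−S_dn) = (-213.0262−-281.9302)/(173.4480−104.5440) = 1.0000. V = [p*·-213.0262 + (1−p*)·-281.9302]/1.09 = -235.7635. B = V − Δ·S = -354.5635.
(1,1): S=197.1000. Δ = (V_up−V_dn)/(S_up−S_dn) = (-98.7082−-213.0262)/(287.7660−173.4480) = 1.0000. V = [p*·-98.7082 + (1−p*)·-213.0262]/1.09 = -157.4635. B = V − Δ·S = -354.5635.
(0,0): S=135.0000. Δ = (V_up−V_dn)/(S_up−S_dn) = (-157.4635−-235.7635)/(197.1000−118.8000) = 1.0000. V = [p*·-157.4635 + (1−p*)·-235.7635]/1.09 = -190.2876. B = V − Δ·S = -325.2876.
Check: Δ(0,0)·S0 + B(0,0) = -190.2876 = V0.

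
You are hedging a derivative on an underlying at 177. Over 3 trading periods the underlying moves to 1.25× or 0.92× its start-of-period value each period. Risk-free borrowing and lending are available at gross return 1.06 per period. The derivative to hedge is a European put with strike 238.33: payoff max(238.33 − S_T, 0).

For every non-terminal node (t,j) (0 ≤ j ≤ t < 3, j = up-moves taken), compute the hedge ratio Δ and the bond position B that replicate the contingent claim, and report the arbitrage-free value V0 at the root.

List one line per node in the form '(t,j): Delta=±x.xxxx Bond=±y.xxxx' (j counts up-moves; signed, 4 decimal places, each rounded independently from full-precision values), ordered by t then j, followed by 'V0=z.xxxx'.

(0,0): Delta=-0.6298 Bond=145.6719
(1,0): Delta=-0.8800 Bond=195.1576
(1,1): Delta=-0.3799 Bond=99.1149
(2,0): Delta=-1.0000 Bond=224.8396
(2,1): Delta=-0.7602 Bond=182.4757
(2,2): Delta=0.0000 Bond=0.0000
V0=34.1945

Under the risk-neutral measure, an up-move has probability p* = (R−d)/(u−d) = 0.4242 and values discount at R = 1.06.
At expiry t=3: V(3,0)=100.5022, V(3,1)=51.0640, V(3,2)=0.0000, V(3,3)=0.0000
  t=2,j=0: stock 149.8128 → up 187.2660 (V=51.0640), down 137.8278 (V=100.5022). Price 75.0268; hedge Δ=-1.0000, bond B=224.8396.
  t=2,j=1: stock 203.5500 → up 254.4375 (V=0.0000), down 187.2660 (V=51.0640). Price 27.7363; hedge Δ=-0.7602, bond B=182.4757.
  t=2,j=2: stock 276.5625 → up 345.7031 (V=0.0000), down 254.4375 (V=0.0000). Price 0.0000; hedge Δ=0.0000, bond B=0.0000.
  t=1,j=0: stock 162.8400 → up 203.5500 (V=27.7363), down 149.8128 (V=75.0268). Price 51.8530; hedge Δ=-0.8800, bond B=195.1576.
  t=1,j=1: stock 221.2500 → up 276.5625 (V=0.0000), down 203.5500 (V=27.7363). Price 15.0655; hedge Δ=-0.3799, bond B=99.1149.
  t=0,j=0: stock 177.0000 → up 221.2500 (V=15.0655), down 162.8400 (V=51.8530). Price 34.1945; hedge Δ=-0.6298, bond B=145.6719.
Root portfolio cost Δ·177+B reproduces V0=34.1945.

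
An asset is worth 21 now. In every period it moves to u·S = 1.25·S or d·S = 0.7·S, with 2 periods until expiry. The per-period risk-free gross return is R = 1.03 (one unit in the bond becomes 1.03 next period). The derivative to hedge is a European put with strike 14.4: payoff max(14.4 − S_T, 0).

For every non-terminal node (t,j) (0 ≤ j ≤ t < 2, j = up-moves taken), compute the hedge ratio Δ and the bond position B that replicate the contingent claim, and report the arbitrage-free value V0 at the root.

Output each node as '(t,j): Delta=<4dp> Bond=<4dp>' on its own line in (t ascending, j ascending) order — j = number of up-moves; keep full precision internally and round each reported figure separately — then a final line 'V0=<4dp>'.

(0,0): Delta=-0.1382 Bond=3.5219
(1,0): Delta=-0.5083 Bond=9.0688
(1,1): Delta=0.0000 Bond=0.0000
V0=0.6199

Under the risk-neutral measure, an up-move has probability p* = (R−d)/(u−d) = 0.6000 and values discount at R = 1.03.
At expiry t=2: V(2,0)=4.1100, V(2,1)=0.0000, V(2,2)=0.0000
  t=1,j=0: stock 14.7000 → up 18.3750 (V=0.0000), down 10.2900 (V=4.1100). Price 1.5961; hedge Δ=-0.5083, bond B=9.0688.
  t=1,j=1: stock 26.2500 → up 32.8125 (V=0.0000), down 18.3750 (V=0.0000). Price 0.0000; hedge Δ=0.0000, bond B=0.0000.
  t=0,j=0: stock 21.0000 → up 26.2500 (V=0.0000), down 14.7000 (V=1.5961). Price 0.6199; hedge Δ=-0.1382, bond B=3.5219.
Root portfolio cost Δ·21+B reproduces V0=0.6199.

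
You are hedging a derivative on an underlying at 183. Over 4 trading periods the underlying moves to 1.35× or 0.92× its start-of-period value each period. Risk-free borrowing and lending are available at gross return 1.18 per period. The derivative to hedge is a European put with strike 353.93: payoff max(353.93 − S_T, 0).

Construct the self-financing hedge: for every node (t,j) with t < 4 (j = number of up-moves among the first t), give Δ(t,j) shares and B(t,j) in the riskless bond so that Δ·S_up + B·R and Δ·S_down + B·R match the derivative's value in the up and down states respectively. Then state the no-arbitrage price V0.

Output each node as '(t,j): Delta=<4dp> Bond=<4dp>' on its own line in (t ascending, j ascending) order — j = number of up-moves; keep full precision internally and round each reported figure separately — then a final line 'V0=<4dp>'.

No-arbitrage ⇒ martingale measure with p* = (R−d)/(u−d) = 0.6047.
Terminal values V(4,·): V(4,0)=222.8301, V(4,1)=161.5551, V(4,2)=71.6408, V(4,3)=0.0000, V(4,4)=0.0000
Node (3,0) S=142.4999: V=(p*·161.5551+(1−p*)·222.8301)/1.18=157.4408; Δ=(161.5551−222.8301)/(192.3749−131.0999)=-1.0000; B=V−Δ·S=299.9407
Node (3,1) S=209.1031: V=(p*·71.6408+(1−p*)·161.5551)/1.18=90.8376; Δ=(71.6408−161.5551)/(282.2892−192.3749)=-1.0000; B=V−Δ·S=299.9407
Node (3,2) S=306.8361: V=(p*·0.0000+(1−p*)·71.6408)/1.18=24.0026; Δ=(0.0000−71.6408)/(414.2287−282.2892)=-0.5430; B=V−Δ·S=190.6091
Node (3,3) S=450.2486: V=(p*·0.0000+(1−p*)·0.0000)/1.18=0.0000; Δ=(0.0000−0.0000)/(607.8356−414.2287)=0.0000; B=V−Δ·S=0.0000
Node (2,0) S=154.8912: V=(p*·90.8376+(1−p*)·157.4408)/1.18=99.2958; Δ=(90.8376−157.4408)/(209.1031−142.4999)=-1.0000; B=V−Δ·S=254.1870
Node (2,1) S=227.2860: V=(p*·24.0026+(1−p*)·90.8376)/1.18=42.7337; Δ=(24.0026−90.8376)/(306.8361−209.1031)=-0.6839; B=V−Δ·S=198.1637
Node (2,2) S=333.5175: V=(p*·0.0000+(1−p*)·24.0026)/1.18=8.0419; Δ=(0.0000−24.0026)/(450.2486−306.8361)=-0.1674; B=V−Δ·S=63.8619
Node (1,0) S=168.3600: V=(p*·42.7337+(1−p*)·99.2958)/1.18=55.1656; Δ=(42.7337−99.2958)/(227.2860−154.8912)=-0.7813; B=V−Δ·S=186.7055
Node (1,1) S=247.0500: V=(p*·8.0419+(1−p*)·42.7337)/1.18=18.4383; Δ=(8.0419−42.7337)/(333.5175−227.2860)=-0.3266; B=V−Δ·S=99.1170
Node (0,0) S=183.0000: V=(p*·18.4383+(1−p*)·55.1656)/1.18=27.9309; Δ=(18.4383−55.1656)/(247.0500−168.3600)=-0.4667; B=V−Δ·S=113.3432
Each (Δ,B) replicates both successor values, so the strategy is self-financing and V0 is arbitrage-free.

(0,0): Delta=-0.4667 Bond=113.3432
(1,0): Delta=-0.7813 Bond=186.7055
(1,1): Delta=-0.3266 Bond=99.1170
(2,0): Delta=-1.0000 Bond=254.1870
(2,1): Delta=-0.6839 Bond=198.1637
(2,2): Delta=-0.1674 Bond=63.8619
(3,0): Delta=-1.0000 Bond=299.9407
(3,1): Delta=-1.0000 Bond=299.9407
(3,2): Delta=-0.5430 Bond=190.6091
(3,3): Delta=0.0000 Bond=0.0000
V0=27.9309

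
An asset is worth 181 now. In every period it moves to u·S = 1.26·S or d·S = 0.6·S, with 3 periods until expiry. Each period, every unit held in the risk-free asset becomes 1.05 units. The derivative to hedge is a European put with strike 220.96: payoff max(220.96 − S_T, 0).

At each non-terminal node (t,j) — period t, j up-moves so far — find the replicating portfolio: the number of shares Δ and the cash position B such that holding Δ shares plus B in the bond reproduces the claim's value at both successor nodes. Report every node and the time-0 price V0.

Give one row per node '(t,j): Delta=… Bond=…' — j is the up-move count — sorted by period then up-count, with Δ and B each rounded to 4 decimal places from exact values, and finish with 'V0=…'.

(0,0): Delta=-0.5019 Bond=139.3592
(1,0): Delta=-1.0000 Bond=200.4172
(1,1): Delta=-0.3913 Bond=121.0851
(2,0): Delta=-1.0000 Bond=210.4381
(2,1): Delta=-1.0000 Bond=210.4381
(2,2): Delta=-0.2560 Bond=88.2666
V0=48.5093

Under the risk-neutral measure, an up-move has probability p* = (R−d)/(u−d) = 0.6818 and values discount at R = 1.05.
Terminal payoffs: V(3,0)=181.8640, V(3,1)=138.8584, V(3,2)=48.5466, V(3,3)=0.0000
Node (2,0) S=65.1600: V=(p*·138.8584+(1−p*)·181.8640)/1.05=145.2781; Δ=(138.8584−181.8640)/(82.1016−39.0960)=-1.0000; B=V−Δ·S=210.4381
Node (2,1) S=136.8360: V=(p*·48.5466+(1−p*)·138.8584)/1.05=73.6021; Δ=(48.5466−138.8584)/(172.4134−82.1016)=-1.0000; B=V−Δ·S=210.4381
Node (2,2) S=287.3556: V=(p*·0.0000+(1−p*)·48.5466)/1.05=14.7111; Δ=(0.0000−48.5466)/(362.0681−172.4134)=-0.2560; B=V−Δ·S=88.2666
Node (1,0) S=108.6000: V=(p*·73.6021+(1−p*)·145.2781)/1.05=91.8172; Δ=(73.6021−145.2781)/(136.8360−65.1600)=-1.0000; B=V−Δ·S=200.4172
Node (1,1) S=228.0600: V=(p*·14.7111+(1−p*)·73.6021)/1.05=31.8563; Δ=(14.7111−73.6021)/(287.3556−136.8360)=-0.3913; B=V−Δ·S=121.0851
Node (0,0) S=181.0000: V=(p*·31.8563+(1−p*)·91.8172)/1.05=48.5093; Δ=(31.8563−91.8172)/(228.0600−108.6000)=-0.5019; B=V−Δ·S=139.3592
The time-0 hedge costs 48.5093, which is the no-arbitrage price.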